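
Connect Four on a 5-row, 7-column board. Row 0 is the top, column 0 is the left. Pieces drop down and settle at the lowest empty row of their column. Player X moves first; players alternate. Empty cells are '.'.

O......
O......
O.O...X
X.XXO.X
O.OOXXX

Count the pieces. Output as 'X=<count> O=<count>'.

X=8 O=8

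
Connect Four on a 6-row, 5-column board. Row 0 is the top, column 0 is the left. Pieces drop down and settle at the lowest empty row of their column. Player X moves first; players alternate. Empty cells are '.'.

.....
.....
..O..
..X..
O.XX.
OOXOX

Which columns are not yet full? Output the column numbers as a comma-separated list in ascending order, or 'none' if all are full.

col 0: top cell = '.' → open
col 1: top cell = '.' → open
col 2: top cell = '.' → open
col 3: top cell = '.' → open
col 4: top cell = '.' → open

Answer: 0,1,2,3,4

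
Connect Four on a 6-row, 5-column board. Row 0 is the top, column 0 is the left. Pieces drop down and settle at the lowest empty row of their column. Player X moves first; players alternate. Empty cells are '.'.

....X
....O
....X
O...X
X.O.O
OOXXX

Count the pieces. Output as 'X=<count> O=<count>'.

X=7 O=6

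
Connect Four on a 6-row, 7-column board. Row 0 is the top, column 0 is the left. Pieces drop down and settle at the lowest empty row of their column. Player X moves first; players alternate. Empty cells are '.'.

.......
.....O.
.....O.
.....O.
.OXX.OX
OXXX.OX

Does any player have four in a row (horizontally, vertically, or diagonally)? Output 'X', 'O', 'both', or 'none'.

O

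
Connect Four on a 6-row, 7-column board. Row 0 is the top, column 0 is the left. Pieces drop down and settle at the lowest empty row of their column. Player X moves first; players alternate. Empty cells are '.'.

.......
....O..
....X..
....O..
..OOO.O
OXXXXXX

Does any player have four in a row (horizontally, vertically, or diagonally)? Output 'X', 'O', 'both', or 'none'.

X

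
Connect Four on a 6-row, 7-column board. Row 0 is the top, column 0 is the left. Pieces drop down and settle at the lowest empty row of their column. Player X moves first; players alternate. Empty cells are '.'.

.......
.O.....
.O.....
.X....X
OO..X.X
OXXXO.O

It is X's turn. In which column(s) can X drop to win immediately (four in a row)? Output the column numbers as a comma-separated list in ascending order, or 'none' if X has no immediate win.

Answer: none

Derivation:
col 0: drop X → no win
col 1: drop X → no win
col 2: drop X → no win
col 3: drop X → no win
col 4: drop X → no win
col 5: drop X → no win
col 6: drop X → no win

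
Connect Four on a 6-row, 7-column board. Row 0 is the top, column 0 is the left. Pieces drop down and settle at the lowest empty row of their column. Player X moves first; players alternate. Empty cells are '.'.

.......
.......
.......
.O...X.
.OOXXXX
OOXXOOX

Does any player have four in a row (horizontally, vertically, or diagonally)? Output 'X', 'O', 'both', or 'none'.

X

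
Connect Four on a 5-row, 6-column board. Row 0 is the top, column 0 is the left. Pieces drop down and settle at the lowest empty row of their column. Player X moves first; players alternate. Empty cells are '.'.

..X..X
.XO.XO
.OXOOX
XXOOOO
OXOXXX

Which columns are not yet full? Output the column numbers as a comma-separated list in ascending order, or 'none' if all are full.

Answer: 0,1,3,4

Derivation:
col 0: top cell = '.' → open
col 1: top cell = '.' → open
col 2: top cell = 'X' → FULL
col 3: top cell = '.' → open
col 4: top cell = '.' → open
col 5: top cell = 'X' → FULL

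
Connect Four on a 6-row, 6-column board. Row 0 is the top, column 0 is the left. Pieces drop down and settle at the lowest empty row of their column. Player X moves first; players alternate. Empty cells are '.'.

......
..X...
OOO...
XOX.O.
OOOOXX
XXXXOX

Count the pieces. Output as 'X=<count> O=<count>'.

X=10 O=10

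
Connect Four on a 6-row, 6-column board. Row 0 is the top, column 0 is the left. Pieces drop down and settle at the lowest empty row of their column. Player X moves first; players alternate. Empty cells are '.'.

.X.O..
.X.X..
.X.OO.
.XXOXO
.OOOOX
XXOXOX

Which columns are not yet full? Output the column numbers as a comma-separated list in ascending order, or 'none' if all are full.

Answer: 0,2,4,5

Derivation:
col 0: top cell = '.' → open
col 1: top cell = 'X' → FULL
col 2: top cell = '.' → open
col 3: top cell = 'O' → FULL
col 4: top cell = '.' → open
col 5: top cell = '.' → open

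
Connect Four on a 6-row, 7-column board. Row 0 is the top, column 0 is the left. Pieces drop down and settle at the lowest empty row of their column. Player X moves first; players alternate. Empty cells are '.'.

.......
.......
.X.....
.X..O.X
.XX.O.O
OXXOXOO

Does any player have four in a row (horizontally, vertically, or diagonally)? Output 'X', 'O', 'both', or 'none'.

X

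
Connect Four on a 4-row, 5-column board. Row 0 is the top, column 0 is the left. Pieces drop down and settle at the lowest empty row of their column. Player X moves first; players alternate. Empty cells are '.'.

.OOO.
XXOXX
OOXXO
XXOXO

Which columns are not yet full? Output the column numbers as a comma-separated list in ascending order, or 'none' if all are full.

col 0: top cell = '.' → open
col 1: top cell = 'O' → FULL
col 2: top cell = 'O' → FULL
col 3: top cell = 'O' → FULL
col 4: top cell = '.' → open

Answer: 0,4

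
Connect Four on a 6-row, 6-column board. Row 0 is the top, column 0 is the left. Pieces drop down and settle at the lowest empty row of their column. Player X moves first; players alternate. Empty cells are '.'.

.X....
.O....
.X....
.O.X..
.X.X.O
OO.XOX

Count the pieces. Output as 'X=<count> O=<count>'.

X=7 O=6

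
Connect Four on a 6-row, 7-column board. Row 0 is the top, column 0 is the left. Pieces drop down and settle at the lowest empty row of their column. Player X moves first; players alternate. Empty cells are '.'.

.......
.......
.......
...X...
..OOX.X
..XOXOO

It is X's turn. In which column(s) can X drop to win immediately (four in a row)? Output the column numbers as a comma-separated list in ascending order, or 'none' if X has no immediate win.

col 0: drop X → no win
col 1: drop X → no win
col 2: drop X → no win
col 3: drop X → no win
col 4: drop X → no win
col 5: drop X → no win
col 6: drop X → no win

Answer: none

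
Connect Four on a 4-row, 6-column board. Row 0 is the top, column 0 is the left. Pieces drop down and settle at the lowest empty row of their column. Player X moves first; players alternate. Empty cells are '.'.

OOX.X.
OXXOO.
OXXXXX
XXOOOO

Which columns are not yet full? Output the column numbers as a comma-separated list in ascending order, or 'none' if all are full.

col 0: top cell = 'O' → FULL
col 1: top cell = 'O' → FULL
col 2: top cell = 'X' → FULL
col 3: top cell = '.' → open
col 4: top cell = 'X' → FULL
col 5: top cell = '.' → open

Answer: 3,5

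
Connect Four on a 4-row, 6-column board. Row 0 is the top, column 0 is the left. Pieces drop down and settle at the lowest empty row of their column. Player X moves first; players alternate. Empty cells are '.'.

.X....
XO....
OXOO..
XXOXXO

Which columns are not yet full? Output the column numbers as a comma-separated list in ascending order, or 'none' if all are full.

Answer: 0,2,3,4,5

Derivation:
col 0: top cell = '.' → open
col 1: top cell = 'X' → FULL
col 2: top cell = '.' → open
col 3: top cell = '.' → open
col 4: top cell = '.' → open
col 5: top cell = '.' → open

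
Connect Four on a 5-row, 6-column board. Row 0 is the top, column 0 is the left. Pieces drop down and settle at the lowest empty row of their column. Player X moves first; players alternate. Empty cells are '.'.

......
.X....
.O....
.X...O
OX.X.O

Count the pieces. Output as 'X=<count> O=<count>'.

X=4 O=4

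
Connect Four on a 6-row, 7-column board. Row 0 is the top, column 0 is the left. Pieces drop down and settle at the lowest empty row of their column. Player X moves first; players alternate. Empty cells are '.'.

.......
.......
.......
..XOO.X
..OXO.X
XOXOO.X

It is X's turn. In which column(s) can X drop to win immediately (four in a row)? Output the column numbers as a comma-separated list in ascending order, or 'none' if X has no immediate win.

Answer: 6

Derivation:
col 0: drop X → no win
col 1: drop X → no win
col 2: drop X → no win
col 3: drop X → no win
col 4: drop X → no win
col 5: drop X → no win
col 6: drop X → WIN!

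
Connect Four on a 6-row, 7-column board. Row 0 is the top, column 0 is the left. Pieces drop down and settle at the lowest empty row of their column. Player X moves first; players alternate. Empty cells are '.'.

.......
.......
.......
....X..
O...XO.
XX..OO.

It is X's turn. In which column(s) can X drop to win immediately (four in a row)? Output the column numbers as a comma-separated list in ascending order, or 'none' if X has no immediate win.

col 0: drop X → no win
col 1: drop X → no win
col 2: drop X → no win
col 3: drop X → no win
col 4: drop X → no win
col 5: drop X → no win
col 6: drop X → no win

Answer: none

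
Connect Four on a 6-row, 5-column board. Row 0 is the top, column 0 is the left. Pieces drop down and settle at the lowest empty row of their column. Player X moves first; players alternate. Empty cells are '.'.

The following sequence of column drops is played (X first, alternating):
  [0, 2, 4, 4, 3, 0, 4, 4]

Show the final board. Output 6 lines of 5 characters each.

Move 1: X drops in col 0, lands at row 5
Move 2: O drops in col 2, lands at row 5
Move 3: X drops in col 4, lands at row 5
Move 4: O drops in col 4, lands at row 4
Move 5: X drops in col 3, lands at row 5
Move 6: O drops in col 0, lands at row 4
Move 7: X drops in col 4, lands at row 3
Move 8: O drops in col 4, lands at row 2

Answer: .....
.....
....O
....X
O...O
X.OXX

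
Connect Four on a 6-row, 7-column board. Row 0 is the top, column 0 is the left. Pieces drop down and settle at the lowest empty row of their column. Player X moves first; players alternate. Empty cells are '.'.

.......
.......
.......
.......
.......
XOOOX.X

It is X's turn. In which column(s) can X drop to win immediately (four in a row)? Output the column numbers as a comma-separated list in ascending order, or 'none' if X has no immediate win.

Answer: none

Derivation:
col 0: drop X → no win
col 1: drop X → no win
col 2: drop X → no win
col 3: drop X → no win
col 4: drop X → no win
col 5: drop X → no win
col 6: drop X → no win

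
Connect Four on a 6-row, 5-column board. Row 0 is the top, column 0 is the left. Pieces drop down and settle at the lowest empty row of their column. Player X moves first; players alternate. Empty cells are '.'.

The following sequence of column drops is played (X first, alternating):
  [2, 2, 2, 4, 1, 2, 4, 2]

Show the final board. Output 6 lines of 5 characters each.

Answer: .....
..O..
..O..
..X..
..O.X
.XX.O

Derivation:
Move 1: X drops in col 2, lands at row 5
Move 2: O drops in col 2, lands at row 4
Move 3: X drops in col 2, lands at row 3
Move 4: O drops in col 4, lands at row 5
Move 5: X drops in col 1, lands at row 5
Move 6: O drops in col 2, lands at row 2
Move 7: X drops in col 4, lands at row 4
Move 8: O drops in col 2, lands at row 1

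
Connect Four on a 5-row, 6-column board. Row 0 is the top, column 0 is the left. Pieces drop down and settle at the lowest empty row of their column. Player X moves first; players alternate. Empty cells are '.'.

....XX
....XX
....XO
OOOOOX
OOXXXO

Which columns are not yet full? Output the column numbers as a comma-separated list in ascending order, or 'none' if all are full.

Answer: 0,1,2,3

Derivation:
col 0: top cell = '.' → open
col 1: top cell = '.' → open
col 2: top cell = '.' → open
col 3: top cell = '.' → open
col 4: top cell = 'X' → FULL
col 5: top cell = 'X' → FULL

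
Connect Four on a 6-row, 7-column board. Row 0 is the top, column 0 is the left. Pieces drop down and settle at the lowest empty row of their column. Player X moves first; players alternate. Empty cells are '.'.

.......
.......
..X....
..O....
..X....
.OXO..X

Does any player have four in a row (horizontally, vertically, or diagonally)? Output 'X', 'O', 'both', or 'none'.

none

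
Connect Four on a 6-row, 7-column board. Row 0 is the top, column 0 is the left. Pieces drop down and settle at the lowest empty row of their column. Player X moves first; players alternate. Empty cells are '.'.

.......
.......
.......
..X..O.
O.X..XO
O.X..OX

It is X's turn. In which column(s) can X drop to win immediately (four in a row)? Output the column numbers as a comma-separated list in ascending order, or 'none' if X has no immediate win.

Answer: 2

Derivation:
col 0: drop X → no win
col 1: drop X → no win
col 2: drop X → WIN!
col 3: drop X → no win
col 4: drop X → no win
col 5: drop X → no win
col 6: drop X → no win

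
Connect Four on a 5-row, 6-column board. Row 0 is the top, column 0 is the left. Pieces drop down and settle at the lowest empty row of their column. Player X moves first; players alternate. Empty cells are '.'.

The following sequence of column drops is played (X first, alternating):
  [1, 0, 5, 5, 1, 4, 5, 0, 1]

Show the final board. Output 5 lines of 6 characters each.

Answer: ......
......
.X...X
OX...O
OX..OX

Derivation:
Move 1: X drops in col 1, lands at row 4
Move 2: O drops in col 0, lands at row 4
Move 3: X drops in col 5, lands at row 4
Move 4: O drops in col 5, lands at row 3
Move 5: X drops in col 1, lands at row 3
Move 6: O drops in col 4, lands at row 4
Move 7: X drops in col 5, lands at row 2
Move 8: O drops in col 0, lands at row 3
Move 9: X drops in col 1, lands at row 2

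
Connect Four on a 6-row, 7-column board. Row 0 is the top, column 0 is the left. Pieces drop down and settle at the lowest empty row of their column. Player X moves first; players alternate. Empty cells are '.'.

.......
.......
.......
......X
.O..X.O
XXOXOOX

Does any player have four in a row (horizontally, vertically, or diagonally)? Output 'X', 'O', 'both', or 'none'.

none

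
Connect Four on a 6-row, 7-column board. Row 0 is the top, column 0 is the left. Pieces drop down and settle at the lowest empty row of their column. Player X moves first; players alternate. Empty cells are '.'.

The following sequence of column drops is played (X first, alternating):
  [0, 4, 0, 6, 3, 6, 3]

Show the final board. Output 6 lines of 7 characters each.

Move 1: X drops in col 0, lands at row 5
Move 2: O drops in col 4, lands at row 5
Move 3: X drops in col 0, lands at row 4
Move 4: O drops in col 6, lands at row 5
Move 5: X drops in col 3, lands at row 5
Move 6: O drops in col 6, lands at row 4
Move 7: X drops in col 3, lands at row 4

Answer: .......
.......
.......
.......
X..X..O
X..XO.O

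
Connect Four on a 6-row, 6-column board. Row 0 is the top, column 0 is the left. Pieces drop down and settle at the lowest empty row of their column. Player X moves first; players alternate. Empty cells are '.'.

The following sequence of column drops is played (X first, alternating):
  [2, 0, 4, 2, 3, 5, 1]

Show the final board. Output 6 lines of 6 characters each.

Move 1: X drops in col 2, lands at row 5
Move 2: O drops in col 0, lands at row 5
Move 3: X drops in col 4, lands at row 5
Move 4: O drops in col 2, lands at row 4
Move 5: X drops in col 3, lands at row 5
Move 6: O drops in col 5, lands at row 5
Move 7: X drops in col 1, lands at row 5

Answer: ......
......
......
......
..O...
OXXXXO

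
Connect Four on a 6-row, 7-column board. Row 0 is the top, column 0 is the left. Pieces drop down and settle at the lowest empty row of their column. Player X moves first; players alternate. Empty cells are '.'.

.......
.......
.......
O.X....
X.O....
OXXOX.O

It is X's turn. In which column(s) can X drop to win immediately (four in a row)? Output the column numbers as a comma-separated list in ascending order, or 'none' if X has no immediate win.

col 0: drop X → no win
col 1: drop X → no win
col 2: drop X → no win
col 3: drop X → no win
col 4: drop X → no win
col 5: drop X → no win
col 6: drop X → no win

Answer: none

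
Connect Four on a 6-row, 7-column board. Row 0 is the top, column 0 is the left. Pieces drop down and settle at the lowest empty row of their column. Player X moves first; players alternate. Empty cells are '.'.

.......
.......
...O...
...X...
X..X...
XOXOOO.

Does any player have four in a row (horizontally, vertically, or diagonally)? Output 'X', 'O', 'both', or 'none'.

none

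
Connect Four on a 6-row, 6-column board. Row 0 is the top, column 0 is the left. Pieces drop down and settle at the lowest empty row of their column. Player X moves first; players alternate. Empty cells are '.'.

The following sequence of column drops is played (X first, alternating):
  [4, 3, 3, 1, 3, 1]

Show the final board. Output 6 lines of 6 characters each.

Answer: ......
......
......
...X..
.O.X..
.O.OX.

Derivation:
Move 1: X drops in col 4, lands at row 5
Move 2: O drops in col 3, lands at row 5
Move 3: X drops in col 3, lands at row 4
Move 4: O drops in col 1, lands at row 5
Move 5: X drops in col 3, lands at row 3
Move 6: O drops in col 1, lands at row 4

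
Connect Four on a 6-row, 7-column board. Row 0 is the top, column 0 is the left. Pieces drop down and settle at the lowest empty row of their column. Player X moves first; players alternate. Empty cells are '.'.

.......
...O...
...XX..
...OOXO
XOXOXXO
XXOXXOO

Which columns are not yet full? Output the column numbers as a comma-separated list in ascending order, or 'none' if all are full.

Answer: 0,1,2,3,4,5,6

Derivation:
col 0: top cell = '.' → open
col 1: top cell = '.' → open
col 2: top cell = '.' → open
col 3: top cell = '.' → open
col 4: top cell = '.' → open
col 5: top cell = '.' → open
col 6: top cell = '.' → open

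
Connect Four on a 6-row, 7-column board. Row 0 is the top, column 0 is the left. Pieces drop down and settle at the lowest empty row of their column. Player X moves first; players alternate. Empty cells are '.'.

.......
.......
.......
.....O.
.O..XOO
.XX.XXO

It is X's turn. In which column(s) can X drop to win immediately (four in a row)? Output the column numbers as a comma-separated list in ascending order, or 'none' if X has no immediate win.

Answer: 3

Derivation:
col 0: drop X → no win
col 1: drop X → no win
col 2: drop X → no win
col 3: drop X → WIN!
col 4: drop X → no win
col 5: drop X → no win
col 6: drop X → no win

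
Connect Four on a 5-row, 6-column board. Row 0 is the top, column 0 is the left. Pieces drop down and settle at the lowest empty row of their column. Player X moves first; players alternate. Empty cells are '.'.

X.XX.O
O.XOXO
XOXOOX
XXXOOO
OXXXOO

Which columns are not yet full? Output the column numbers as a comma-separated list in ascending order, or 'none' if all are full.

Answer: 1,4

Derivation:
col 0: top cell = 'X' → FULL
col 1: top cell = '.' → open
col 2: top cell = 'X' → FULL
col 3: top cell = 'X' → FULL
col 4: top cell = '.' → open
col 5: top cell = 'O' → FULL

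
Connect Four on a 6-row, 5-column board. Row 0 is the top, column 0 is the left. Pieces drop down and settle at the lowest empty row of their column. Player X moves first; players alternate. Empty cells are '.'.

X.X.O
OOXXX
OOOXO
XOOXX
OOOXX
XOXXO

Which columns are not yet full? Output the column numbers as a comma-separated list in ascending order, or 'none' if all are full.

Answer: 1,3

Derivation:
col 0: top cell = 'X' → FULL
col 1: top cell = '.' → open
col 2: top cell = 'X' → FULL
col 3: top cell = '.' → open
col 4: top cell = 'O' → FULL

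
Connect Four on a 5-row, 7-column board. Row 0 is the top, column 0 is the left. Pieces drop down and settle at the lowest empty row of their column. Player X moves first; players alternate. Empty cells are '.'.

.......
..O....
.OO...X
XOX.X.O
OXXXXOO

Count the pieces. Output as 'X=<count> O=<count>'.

X=8 O=8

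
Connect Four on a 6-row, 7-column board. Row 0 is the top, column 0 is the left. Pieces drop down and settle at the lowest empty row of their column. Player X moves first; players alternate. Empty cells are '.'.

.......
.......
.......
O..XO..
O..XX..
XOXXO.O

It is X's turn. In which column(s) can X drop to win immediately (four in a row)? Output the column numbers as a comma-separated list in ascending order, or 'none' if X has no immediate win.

col 0: drop X → no win
col 1: drop X → no win
col 2: drop X → no win
col 3: drop X → WIN!
col 4: drop X → no win
col 5: drop X → no win
col 6: drop X → no win

Answer: 3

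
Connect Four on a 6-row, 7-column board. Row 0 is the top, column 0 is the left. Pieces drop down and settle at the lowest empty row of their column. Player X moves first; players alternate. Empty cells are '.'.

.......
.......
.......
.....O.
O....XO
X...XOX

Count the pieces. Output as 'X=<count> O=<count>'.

X=4 O=4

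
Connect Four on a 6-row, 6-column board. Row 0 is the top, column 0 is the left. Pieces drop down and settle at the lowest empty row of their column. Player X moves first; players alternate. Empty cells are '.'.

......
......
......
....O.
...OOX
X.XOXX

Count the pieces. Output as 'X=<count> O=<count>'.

X=5 O=4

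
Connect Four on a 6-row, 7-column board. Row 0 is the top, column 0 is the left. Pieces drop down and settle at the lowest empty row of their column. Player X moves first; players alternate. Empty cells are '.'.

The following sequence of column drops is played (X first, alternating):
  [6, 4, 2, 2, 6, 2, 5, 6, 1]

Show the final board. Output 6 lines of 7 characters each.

Answer: .......
.......
.......
..O...O
..O...X
.XX.OXX

Derivation:
Move 1: X drops in col 6, lands at row 5
Move 2: O drops in col 4, lands at row 5
Move 3: X drops in col 2, lands at row 5
Move 4: O drops in col 2, lands at row 4
Move 5: X drops in col 6, lands at row 4
Move 6: O drops in col 2, lands at row 3
Move 7: X drops in col 5, lands at row 5
Move 8: O drops in col 6, lands at row 3
Move 9: X drops in col 1, lands at row 5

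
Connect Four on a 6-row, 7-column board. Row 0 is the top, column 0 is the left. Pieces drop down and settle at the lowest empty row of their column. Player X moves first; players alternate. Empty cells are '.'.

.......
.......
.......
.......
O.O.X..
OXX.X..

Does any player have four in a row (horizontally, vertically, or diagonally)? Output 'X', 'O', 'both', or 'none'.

none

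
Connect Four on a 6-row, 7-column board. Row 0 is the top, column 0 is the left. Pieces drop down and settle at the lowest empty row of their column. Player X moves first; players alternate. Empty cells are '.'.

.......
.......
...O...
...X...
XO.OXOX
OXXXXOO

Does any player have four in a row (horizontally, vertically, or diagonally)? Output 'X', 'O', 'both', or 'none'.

X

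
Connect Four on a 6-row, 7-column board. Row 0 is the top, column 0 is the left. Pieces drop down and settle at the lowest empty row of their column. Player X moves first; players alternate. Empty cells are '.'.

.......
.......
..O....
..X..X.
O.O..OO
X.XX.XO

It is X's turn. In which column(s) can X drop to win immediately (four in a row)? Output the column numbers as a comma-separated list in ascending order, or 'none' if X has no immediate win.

Answer: 1,4

Derivation:
col 0: drop X → no win
col 1: drop X → WIN!
col 2: drop X → no win
col 3: drop X → no win
col 4: drop X → WIN!
col 5: drop X → no win
col 6: drop X → no win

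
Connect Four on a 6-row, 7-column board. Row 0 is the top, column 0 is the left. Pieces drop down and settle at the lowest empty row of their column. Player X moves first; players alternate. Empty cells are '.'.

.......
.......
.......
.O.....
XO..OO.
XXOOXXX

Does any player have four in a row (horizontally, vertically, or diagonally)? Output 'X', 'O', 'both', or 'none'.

none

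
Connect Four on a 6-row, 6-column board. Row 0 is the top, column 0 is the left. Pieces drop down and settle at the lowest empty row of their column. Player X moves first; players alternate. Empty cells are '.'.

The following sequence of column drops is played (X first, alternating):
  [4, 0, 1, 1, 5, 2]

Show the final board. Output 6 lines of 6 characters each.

Move 1: X drops in col 4, lands at row 5
Move 2: O drops in col 0, lands at row 5
Move 3: X drops in col 1, lands at row 5
Move 4: O drops in col 1, lands at row 4
Move 5: X drops in col 5, lands at row 5
Move 6: O drops in col 2, lands at row 5

Answer: ......
......
......
......
.O....
OXO.XX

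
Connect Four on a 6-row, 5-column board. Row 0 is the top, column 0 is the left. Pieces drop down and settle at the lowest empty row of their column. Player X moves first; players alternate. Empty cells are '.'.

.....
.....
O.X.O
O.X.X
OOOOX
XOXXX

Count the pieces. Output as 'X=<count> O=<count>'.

X=8 O=8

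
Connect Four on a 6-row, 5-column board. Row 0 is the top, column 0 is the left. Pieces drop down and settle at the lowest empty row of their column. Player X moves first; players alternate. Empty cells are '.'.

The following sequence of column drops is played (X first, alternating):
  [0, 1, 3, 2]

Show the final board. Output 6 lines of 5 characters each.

Move 1: X drops in col 0, lands at row 5
Move 2: O drops in col 1, lands at row 5
Move 3: X drops in col 3, lands at row 5
Move 4: O drops in col 2, lands at row 5

Answer: .....
.....
.....
.....
.....
XOOX.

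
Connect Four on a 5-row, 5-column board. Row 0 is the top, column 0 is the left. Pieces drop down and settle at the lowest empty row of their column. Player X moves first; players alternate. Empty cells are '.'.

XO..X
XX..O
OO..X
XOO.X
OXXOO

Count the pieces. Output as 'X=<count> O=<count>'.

X=9 O=9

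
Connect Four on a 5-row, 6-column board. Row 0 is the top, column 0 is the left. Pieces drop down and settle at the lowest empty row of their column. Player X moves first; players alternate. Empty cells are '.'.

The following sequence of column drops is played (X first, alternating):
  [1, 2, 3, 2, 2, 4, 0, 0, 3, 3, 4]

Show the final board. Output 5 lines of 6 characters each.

Answer: ......
......
..XO..
O.OXX.
XXOXO.

Derivation:
Move 1: X drops in col 1, lands at row 4
Move 2: O drops in col 2, lands at row 4
Move 3: X drops in col 3, lands at row 4
Move 4: O drops in col 2, lands at row 3
Move 5: X drops in col 2, lands at row 2
Move 6: O drops in col 4, lands at row 4
Move 7: X drops in col 0, lands at row 4
Move 8: O drops in col 0, lands at row 3
Move 9: X drops in col 3, lands at row 3
Move 10: O drops in col 3, lands at row 2
Move 11: X drops in col 4, lands at row 3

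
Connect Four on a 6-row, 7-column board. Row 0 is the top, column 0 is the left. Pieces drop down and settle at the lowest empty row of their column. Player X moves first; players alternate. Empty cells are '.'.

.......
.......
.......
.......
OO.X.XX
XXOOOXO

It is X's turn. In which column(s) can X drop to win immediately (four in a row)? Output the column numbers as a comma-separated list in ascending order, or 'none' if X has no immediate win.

Answer: 4

Derivation:
col 0: drop X → no win
col 1: drop X → no win
col 2: drop X → no win
col 3: drop X → no win
col 4: drop X → WIN!
col 5: drop X → no win
col 6: drop X → no win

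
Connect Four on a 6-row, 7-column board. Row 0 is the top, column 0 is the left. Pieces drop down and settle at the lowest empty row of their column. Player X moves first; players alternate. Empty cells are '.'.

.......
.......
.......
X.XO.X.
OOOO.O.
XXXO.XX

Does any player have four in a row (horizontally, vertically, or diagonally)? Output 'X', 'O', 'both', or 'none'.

O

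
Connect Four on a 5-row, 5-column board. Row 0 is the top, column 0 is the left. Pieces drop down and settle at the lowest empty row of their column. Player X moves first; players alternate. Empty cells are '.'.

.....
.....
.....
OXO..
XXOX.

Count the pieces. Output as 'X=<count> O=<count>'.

X=4 O=3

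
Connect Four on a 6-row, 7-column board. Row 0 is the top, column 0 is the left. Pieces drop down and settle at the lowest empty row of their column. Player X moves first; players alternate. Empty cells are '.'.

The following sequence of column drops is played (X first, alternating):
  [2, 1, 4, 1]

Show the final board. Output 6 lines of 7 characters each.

Answer: .......
.......
.......
.......
.O.....
.OX.X..

Derivation:
Move 1: X drops in col 2, lands at row 5
Move 2: O drops in col 1, lands at row 5
Move 3: X drops in col 4, lands at row 5
Move 4: O drops in col 1, lands at row 4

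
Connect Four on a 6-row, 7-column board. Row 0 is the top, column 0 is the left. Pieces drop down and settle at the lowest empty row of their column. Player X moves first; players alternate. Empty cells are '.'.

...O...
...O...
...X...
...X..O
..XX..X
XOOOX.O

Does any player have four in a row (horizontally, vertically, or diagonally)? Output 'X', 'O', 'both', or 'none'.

none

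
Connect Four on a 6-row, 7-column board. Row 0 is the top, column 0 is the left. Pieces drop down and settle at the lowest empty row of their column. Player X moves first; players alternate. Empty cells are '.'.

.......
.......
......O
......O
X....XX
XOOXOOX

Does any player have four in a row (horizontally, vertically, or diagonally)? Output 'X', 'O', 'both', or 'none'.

none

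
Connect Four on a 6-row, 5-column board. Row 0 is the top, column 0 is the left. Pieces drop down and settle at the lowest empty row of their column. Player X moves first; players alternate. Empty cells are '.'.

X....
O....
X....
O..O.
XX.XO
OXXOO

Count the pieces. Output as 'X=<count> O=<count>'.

X=7 O=7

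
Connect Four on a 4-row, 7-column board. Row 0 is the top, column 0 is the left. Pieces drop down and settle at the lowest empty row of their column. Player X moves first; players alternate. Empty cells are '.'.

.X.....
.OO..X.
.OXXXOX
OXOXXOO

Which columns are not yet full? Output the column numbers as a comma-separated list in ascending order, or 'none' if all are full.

col 0: top cell = '.' → open
col 1: top cell = 'X' → FULL
col 2: top cell = '.' → open
col 3: top cell = '.' → open
col 4: top cell = '.' → open
col 5: top cell = '.' → open
col 6: top cell = '.' → open

Answer: 0,2,3,4,5,6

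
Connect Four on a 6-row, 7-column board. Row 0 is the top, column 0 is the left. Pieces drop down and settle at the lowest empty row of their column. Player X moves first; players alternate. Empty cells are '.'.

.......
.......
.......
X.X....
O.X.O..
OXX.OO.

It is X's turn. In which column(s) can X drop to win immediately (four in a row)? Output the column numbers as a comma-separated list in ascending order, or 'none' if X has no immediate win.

col 0: drop X → no win
col 1: drop X → no win
col 2: drop X → WIN!
col 3: drop X → no win
col 4: drop X → no win
col 5: drop X → no win
col 6: drop X → no win

Answer: 2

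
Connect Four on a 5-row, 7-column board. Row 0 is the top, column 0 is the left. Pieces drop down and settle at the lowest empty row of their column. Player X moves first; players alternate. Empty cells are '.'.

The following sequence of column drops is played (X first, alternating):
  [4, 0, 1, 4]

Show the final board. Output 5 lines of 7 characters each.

Move 1: X drops in col 4, lands at row 4
Move 2: O drops in col 0, lands at row 4
Move 3: X drops in col 1, lands at row 4
Move 4: O drops in col 4, lands at row 3

Answer: .......
.......
.......
....O..
OX..X..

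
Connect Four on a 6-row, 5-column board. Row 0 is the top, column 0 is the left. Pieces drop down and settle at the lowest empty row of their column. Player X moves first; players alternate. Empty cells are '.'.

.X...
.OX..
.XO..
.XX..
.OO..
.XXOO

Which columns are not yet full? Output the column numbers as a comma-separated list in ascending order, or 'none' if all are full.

Answer: 0,2,3,4

Derivation:
col 0: top cell = '.' → open
col 1: top cell = 'X' → FULL
col 2: top cell = '.' → open
col 3: top cell = '.' → open
col 4: top cell = '.' → open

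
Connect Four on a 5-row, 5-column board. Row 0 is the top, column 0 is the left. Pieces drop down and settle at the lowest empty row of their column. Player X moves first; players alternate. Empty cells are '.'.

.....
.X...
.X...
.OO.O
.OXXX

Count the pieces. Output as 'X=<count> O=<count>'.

X=5 O=4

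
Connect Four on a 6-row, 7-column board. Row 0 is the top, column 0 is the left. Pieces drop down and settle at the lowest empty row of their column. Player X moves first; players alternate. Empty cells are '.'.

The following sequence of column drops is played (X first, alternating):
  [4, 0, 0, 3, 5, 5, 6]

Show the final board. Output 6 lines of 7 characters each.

Answer: .......
.......
.......
.......
X....O.
O..OXXX

Derivation:
Move 1: X drops in col 4, lands at row 5
Move 2: O drops in col 0, lands at row 5
Move 3: X drops in col 0, lands at row 4
Move 4: O drops in col 3, lands at row 5
Move 5: X drops in col 5, lands at row 5
Move 6: O drops in col 5, lands at row 4
Move 7: X drops in col 6, lands at row 5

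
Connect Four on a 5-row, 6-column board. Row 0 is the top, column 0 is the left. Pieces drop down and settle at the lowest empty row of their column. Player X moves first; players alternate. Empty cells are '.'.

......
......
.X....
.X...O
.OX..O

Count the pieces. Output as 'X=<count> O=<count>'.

X=3 O=3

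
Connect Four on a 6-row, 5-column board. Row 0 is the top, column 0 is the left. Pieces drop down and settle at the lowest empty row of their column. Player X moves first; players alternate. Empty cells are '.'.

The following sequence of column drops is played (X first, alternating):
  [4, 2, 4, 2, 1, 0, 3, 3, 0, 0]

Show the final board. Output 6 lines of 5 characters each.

Move 1: X drops in col 4, lands at row 5
Move 2: O drops in col 2, lands at row 5
Move 3: X drops in col 4, lands at row 4
Move 4: O drops in col 2, lands at row 4
Move 5: X drops in col 1, lands at row 5
Move 6: O drops in col 0, lands at row 5
Move 7: X drops in col 3, lands at row 5
Move 8: O drops in col 3, lands at row 4
Move 9: X drops in col 0, lands at row 4
Move 10: O drops in col 0, lands at row 3

Answer: .....
.....
.....
O....
X.OOX
OXOXX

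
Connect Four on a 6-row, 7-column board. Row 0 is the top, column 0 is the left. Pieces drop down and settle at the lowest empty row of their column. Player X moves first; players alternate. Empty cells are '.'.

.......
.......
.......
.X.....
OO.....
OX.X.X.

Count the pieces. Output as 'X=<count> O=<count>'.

X=4 O=3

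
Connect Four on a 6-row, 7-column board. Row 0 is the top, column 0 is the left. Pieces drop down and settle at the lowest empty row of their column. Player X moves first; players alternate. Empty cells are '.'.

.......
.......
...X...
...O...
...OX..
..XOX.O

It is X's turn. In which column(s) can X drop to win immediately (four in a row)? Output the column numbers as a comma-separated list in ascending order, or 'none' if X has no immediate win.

col 0: drop X → no win
col 1: drop X → no win
col 2: drop X → no win
col 3: drop X → no win
col 4: drop X → no win
col 5: drop X → no win
col 6: drop X → no win

Answer: none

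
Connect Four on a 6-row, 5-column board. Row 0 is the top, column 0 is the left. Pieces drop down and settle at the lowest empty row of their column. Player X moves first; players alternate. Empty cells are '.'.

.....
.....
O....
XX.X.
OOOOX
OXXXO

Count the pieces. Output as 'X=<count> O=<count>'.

X=7 O=7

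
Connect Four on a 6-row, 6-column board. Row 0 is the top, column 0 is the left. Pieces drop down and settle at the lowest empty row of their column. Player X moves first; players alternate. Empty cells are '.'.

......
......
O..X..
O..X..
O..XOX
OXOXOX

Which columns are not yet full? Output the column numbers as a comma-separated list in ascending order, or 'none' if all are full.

col 0: top cell = '.' → open
col 1: top cell = '.' → open
col 2: top cell = '.' → open
col 3: top cell = '.' → open
col 4: top cell = '.' → open
col 5: top cell = '.' → open

Answer: 0,1,2,3,4,5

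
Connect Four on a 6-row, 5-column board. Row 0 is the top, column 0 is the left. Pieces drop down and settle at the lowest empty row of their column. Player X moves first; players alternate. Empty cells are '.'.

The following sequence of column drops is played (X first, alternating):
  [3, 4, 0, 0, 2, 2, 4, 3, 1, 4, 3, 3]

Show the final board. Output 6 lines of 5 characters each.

Move 1: X drops in col 3, lands at row 5
Move 2: O drops in col 4, lands at row 5
Move 3: X drops in col 0, lands at row 5
Move 4: O drops in col 0, lands at row 4
Move 5: X drops in col 2, lands at row 5
Move 6: O drops in col 2, lands at row 4
Move 7: X drops in col 4, lands at row 4
Move 8: O drops in col 3, lands at row 4
Move 9: X drops in col 1, lands at row 5
Move 10: O drops in col 4, lands at row 3
Move 11: X drops in col 3, lands at row 3
Move 12: O drops in col 3, lands at row 2

Answer: .....
.....
...O.
...XO
O.OOX
XXXXO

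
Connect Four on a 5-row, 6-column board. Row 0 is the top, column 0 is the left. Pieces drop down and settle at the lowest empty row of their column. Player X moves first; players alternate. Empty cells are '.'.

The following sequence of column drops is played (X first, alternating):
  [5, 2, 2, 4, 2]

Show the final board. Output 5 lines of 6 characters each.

Answer: ......
......
..X...
..X...
..O.OX

Derivation:
Move 1: X drops in col 5, lands at row 4
Move 2: O drops in col 2, lands at row 4
Move 3: X drops in col 2, lands at row 3
Move 4: O drops in col 4, lands at row 4
Move 5: X drops in col 2, lands at row 2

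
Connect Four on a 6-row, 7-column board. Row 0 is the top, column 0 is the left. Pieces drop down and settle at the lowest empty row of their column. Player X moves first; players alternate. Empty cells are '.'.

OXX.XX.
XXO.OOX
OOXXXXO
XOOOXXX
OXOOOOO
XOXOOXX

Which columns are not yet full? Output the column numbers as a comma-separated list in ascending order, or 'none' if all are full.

col 0: top cell = 'O' → FULL
col 1: top cell = 'X' → FULL
col 2: top cell = 'X' → FULL
col 3: top cell = '.' → open
col 4: top cell = 'X' → FULL
col 5: top cell = 'X' → FULL
col 6: top cell = '.' → open

Answer: 3,6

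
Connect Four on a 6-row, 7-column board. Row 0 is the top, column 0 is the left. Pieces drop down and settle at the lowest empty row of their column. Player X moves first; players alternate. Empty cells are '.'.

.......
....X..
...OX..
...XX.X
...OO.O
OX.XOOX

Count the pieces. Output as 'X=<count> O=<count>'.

X=8 O=7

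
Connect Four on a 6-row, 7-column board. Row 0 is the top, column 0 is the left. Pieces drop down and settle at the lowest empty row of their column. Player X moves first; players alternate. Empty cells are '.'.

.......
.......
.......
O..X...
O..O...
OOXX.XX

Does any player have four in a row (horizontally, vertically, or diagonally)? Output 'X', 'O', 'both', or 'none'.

none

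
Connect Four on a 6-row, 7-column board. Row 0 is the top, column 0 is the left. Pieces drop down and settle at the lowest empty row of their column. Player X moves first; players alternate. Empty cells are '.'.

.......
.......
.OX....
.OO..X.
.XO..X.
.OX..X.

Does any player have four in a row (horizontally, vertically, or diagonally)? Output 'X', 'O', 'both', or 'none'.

none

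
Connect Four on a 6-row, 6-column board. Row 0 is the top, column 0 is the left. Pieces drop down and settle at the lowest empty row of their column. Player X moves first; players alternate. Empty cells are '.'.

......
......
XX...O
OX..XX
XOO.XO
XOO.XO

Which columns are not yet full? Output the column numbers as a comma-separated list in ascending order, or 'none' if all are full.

col 0: top cell = '.' → open
col 1: top cell = '.' → open
col 2: top cell = '.' → open
col 3: top cell = '.' → open
col 4: top cell = '.' → open
col 5: top cell = '.' → open

Answer: 0,1,2,3,4,5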